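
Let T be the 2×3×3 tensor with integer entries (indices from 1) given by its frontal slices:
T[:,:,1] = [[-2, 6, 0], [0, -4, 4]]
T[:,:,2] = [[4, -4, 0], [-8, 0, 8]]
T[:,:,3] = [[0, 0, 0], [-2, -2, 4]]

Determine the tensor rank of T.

3

Lower bound: in the mode-3 unfolding of T (rows indexed by k, columns by (i,j)) the 3×3 minor on rows k ∈ {1, 2, 3}, columns (i,j) ∈ {(1,1), (1,2), (2,1)} is det [[-2, 6, 0], [4, -4, -8], [0, 0, -2]] = 32 ≠ 0, so that unfolding has rank ≥ 3 and hence rank(T) ≥ 3 (CP rank is at least every unfolding rank, though it can be larger).
Upper bound: T is a sum of 3 rank-1 terms, T = [0, 1] ∘ [1, 1, -2] ∘ [-2, -4, -2] + [1, -1] ∘ [1, -1, 0] ∘ [-2, 4, 0] + [1, 0] ∘ [0, 1, 0] ∘ [4, 0, 0] (written with every a and b primitive with positive leading entry and the scale carried by c; CP decompositions are not unique, and this one is verified by expanding entrywise), so rank(T) ≤ 3.
These bounds meet, so rank(T) = 3.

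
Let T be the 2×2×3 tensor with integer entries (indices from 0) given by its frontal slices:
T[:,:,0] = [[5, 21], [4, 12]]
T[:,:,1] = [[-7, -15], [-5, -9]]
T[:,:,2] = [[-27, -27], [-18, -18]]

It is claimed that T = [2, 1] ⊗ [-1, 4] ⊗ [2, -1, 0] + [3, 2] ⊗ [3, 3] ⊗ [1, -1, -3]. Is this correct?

Reconstruct entry (0,1,0) from the claimed factors: Σₗ aₗ[0]bₗ[1]cₗ[0] = (2)·(4)·(2) + (3)·(3)·(1) = 25, but T[0,1,0] = 21. The claim is false.

No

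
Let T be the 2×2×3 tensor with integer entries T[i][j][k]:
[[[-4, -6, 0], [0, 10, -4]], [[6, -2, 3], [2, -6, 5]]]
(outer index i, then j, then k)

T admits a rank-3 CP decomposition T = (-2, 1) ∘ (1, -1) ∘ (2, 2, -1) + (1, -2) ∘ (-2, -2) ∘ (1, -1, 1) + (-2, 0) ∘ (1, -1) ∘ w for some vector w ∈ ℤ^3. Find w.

Subtract the known terms from T to get the rank-1 residual R = (-2, 0) ∘ (1, -1) ∘ w, so R[i,j,k] = a[i]·b[j]·w[k]. Pick indices with nonzero a[0]·b[0] = (-2)·(1) = -2. Only the fibre through (0,0,·) is needed: R[0,0,:] = T[0,0,:] − Σₗ aₗ[0]bₗ[0]cₗ = [-4, -6, 0] − (-2)·(1)·(2, 2, -1) − (1)·(-2)·(1, -1, 1) = [2, -4, 0]. Then w[k] = R[0,0,k] / -2 for each k, giving w = [2, -4, 0] / -2 = (-1, 2, 0).

w = (-1, 2, 0)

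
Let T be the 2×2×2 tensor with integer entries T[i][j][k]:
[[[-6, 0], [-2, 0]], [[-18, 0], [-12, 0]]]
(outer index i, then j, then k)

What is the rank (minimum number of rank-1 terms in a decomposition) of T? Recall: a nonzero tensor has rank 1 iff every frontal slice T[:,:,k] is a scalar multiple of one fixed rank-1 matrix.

Lower bound: the mode-1 unfolding of T (rows indexed by i, columns by (j,k) = (0,0), (0,1), (1,0), (1,1)) is [[-6, 0, -2, 0], [-18, 0, -12, 0]].
There the 2×2 minor on rows i ∈ {0, 1}, columns (j,k) ∈ {(0,0), (1,0)} is det [[-6, -2], [-18, -12]] = 36 ≠ 0, so this unfolding has rank ≥ 2; CP rank is at least every unfolding rank, so rank(T) ≥ 2. (This is only a lower bound: in general the CP rank may exceed every unfolding rank, so we still need to exhibit 2 rank-1 terms summing to T.)
Upper bound — finding two terms. Every mode-3 slice of T is a multiple of one matrix: T[:,:,k] = c[k]·M with c = [1, 0] and M = [[-6, -2], [-18, -12]] (rows indexed by i, columns by j). So it suffices to write M as a sum of two rank-1 matrices.
Splitting M by its rows (i = 0, 1), M = [1, 0][-6, -2]ᵀ + [0, 1][-18, -12]ᵀ.
Hence T = [1, 0] ⊗ [-6, -2] ⊗ [1, 0] + [0, 1] ⊗ [-18, -12] ⊗ [1, 0], so rank(T) ≤ 2.
These bounds meet, so rank(T) = 2.

2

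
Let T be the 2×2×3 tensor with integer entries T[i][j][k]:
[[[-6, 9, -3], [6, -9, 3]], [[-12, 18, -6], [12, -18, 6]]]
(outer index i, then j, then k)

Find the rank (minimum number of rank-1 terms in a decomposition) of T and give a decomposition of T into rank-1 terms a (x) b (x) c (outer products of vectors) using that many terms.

rank(T) = 1

Lower bound: T ≠ 0 (e.g. T[0,0,0] = -6), so rank(T) ≥ 1.
Upper bound: if T = a (x) b (x) c then every fibre of T is a multiple of the corresponding factor, so read the factors off the fibres through the nonzero entry T[0,0,0] = -6.
The mode-1 fibre T[:,0,0] = [-6, -12] gives a = [1, 2] (primitive direction); the mode-2 fibre T[0,:,0] = [-6, 6] gives b = [1, -1]; then c[k] = T[0,0,k] / (a[0]·b[0]) = [-6, 9, -3] / 1 = [-6, 9, -3].
Expanding [1, 2] (x) [1, -1] (x) [-6, 9, -3] reproduces all 12 entries of T, so T = [1, 2] (x) [1, -1] (x) [-6, 9, -3] and rank(T) ≤ 1.
These bounds meet, so rank(T) = 1.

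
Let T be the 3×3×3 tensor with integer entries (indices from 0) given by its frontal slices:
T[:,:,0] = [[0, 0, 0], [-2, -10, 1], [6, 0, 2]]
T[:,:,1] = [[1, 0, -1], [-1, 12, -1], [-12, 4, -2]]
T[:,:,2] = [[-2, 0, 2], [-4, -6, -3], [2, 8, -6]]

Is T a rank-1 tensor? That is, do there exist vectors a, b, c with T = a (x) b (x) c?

The mode-1 unfolding of T (rows indexed by i, columns by (j,k) = (0,0), (0,1), (0,2), (1,0), (1,1), (1,2), (2,0), (2,1), (2,2)) is [[0, 1, -2, 0, 0, 0, 0, -1, 2], [-2, -1, -4, -10, 12, -6, 1, -1, -3], [6, -12, 2, 0, 4, 8, 2, -2, -6]].
There the 3×3 minor on rows i ∈ {0, 1, 2}, columns (j,k) ∈ {(0,0), (0,1), (0,2)} is det [[0, 1, -2], [-2, -1, -4], [6, -12, 2]] = -80 ≠ 0, so this unfolding has rank ≥ 3; CP rank is at least every unfolding rank, so rank(T) ≥ 3.
In particular rank(T) ≥ 3 > 1, so T is not rank-1.

No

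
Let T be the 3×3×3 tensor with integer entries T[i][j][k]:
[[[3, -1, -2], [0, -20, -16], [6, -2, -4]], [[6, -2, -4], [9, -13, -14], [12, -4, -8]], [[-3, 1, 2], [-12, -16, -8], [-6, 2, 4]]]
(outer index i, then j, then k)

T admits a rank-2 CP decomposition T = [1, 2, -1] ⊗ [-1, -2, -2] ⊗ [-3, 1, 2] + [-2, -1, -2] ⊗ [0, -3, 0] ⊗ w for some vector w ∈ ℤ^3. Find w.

w = [-1, -3, -2]

Subtract the known terms from T to get the rank-1 residual R = [-2, -1, -2] ⊗ [0, -3, 0] ⊗ w, so R[i,j,k] = a[i]·b[j]·w[k]. Pick indices with nonzero a[0]·b[1] = (-2)·(-3) = 6. Only the fibre through (0,1,·) is needed: R[0,1,:] = T[0,1,:] − Σₗ aₗ[0]bₗ[1]cₗ = [0, -20, -16] − (1)·(-2)·[-3, 1, 2] = [-6, -18, -12]. Then w[k] = R[0,1,k] / 6 for each k, giving w = [-6, -18, -12] / 6 = [-1, -3, -2].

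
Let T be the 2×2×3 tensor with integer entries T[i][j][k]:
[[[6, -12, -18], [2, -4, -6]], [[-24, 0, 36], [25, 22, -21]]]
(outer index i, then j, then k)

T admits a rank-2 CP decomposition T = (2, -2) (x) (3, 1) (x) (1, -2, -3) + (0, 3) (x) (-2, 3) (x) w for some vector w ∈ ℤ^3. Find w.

Subtract the known terms from T to get the rank-1 residual R = (0, 3) (x) (-2, 3) (x) w, so R[i,j,k] = a[i]·b[j]·w[k]. Pick indices with nonzero a[1]·b[0] = (3)·(-2) = -6. Only the fibre through (1,0,·) is needed: R[1,0,:] = T[1,0,:] − Σₗ aₗ[1]bₗ[0]cₗ = [-24, 0, 36] − (-2)·(3)·(1, -2, -3) = [-18, -12, 18]. Then w[k] = R[1,0,k] / -6 for each k, giving w = [-18, -12, 18] / -6 = (3, 2, -3).

w = (3, 2, -3)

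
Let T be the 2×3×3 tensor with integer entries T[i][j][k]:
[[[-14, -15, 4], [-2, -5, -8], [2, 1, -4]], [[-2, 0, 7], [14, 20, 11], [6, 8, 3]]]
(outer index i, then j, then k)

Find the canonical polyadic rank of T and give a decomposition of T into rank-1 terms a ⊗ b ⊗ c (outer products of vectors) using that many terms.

rank(T) = 2

Lower bound: the mode-1 unfolding of T (rows indexed by i, columns by (j,k) = (0,0), (0,1), (0,2), (1,0), (1,1), (1,2), (2,0), (2,1), (2,2)) is [[-14, -15, 4, -2, -5, -8, 2, 1, -4], [-2, 0, 7, 14, 20, 11, 6, 8, 3]].
There the 2×2 minor on rows i ∈ {0, 1}, columns (j,k) ∈ {(0,0), (0,1)} is det [[-14, -15], [-2, 0]] = -30 ≠ 0, so this unfolding has rank ≥ 2; CP rank is at least every unfolding rank, so rank(T) ≥ 2. (Unfolding ranks only ever bound the CP rank from below — rank(T) can be strictly larger than all of them — so the matching upper bound has to come from an explicit 2-term decomposition.)
Upper bound — finding two terms. Write S_k = T[:,:,k] for the frontal slices: S₀ = [[-14, -2, 2], [-2, 14, 6]], S₁ = [[-15, -5, 1], [0, 20, 8]], S₂ = [[4, -8, -4], [7, 11, 3]].
If T = a₁ ⊗ b₁ ⊗ c₁ + a₂ ⊗ b₂ ⊗ c₂ then each S_k = c₁[k]·a₁b₁ᵀ + c₂[k]·a₂b₂ᵀ. S₀ and S₁ are linearly independent, so a₁b₁ᵀ and a₂b₂ᵀ must span the same plane of matrices: they are the rank-1 matrices of the form x·S₀ + y·S₁.
The 2×2 minor of x·S₀ + y·S₁ on rows {0,1}, columns {0,1} is −200·x² − 500·xy − 300·y² = (-100)·(2·x + 3·y)(x + y), vanishing at (x:y) = (3:-2) and (1:-1).
M₁ = 3·S₀ − 2·S₁ = [[-12, 4, 4], [-6, 2, 2]] = (-2)·[2, 1][3, -1, -1]ᵀ and M₂ = S₀ − S₁ = [[1, 3, 1], [-2, -6, -2]] = [1, -2][1, 3, 1]ᵀ, so take a₁ = [2, 1], b₁ = [3, -1, -1], a₂ = [1, -2], b₂ = [1, 3, 1].
Each slice is an integer combination of E₁ = a₁b₁ᵀ and E₂ = a₂b₂ᵀ: S₀ = −2·E₁ − 2·E₂, S₁ = −2·E₁ − 3·E₂, S₂ = E₁ − 2·E₂; reading off coefficients, c₁ = [-2, -2, 1] and c₂ = [-2, -3, -2].
Hence T = [2, 1] ⊗ [3, -1, -1] ⊗ [-2, -2, 1] + [1, -2] ⊗ [1, 3, 1] ⊗ [-2, -3, -2], so rank(T) ≤ 2.
These bounds meet, so rank(T) = 2.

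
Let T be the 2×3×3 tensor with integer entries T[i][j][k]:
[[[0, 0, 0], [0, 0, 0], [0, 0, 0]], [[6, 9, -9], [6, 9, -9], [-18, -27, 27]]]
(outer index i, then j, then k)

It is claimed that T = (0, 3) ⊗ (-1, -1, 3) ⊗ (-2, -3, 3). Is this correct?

Yes

Reconstruct entrywise from the claimed factors. For example, T[0,0,2] = 0 and Σₗ aₗ[0]bₗ[0]cₗ[2] = (0)·(-1)·(3) = 0; checking all 18 entries, every one matches. The claim holds.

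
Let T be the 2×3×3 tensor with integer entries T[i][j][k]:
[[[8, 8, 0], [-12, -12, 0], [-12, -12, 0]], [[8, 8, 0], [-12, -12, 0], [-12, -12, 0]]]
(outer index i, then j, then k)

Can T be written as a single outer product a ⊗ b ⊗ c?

Yes

If T = a ⊗ b ⊗ c then every fibre of T is a multiple of the corresponding factor, so read the factors off the fibres through the nonzero entry T[0,0,0] = 8.
The mode-1 fibre T[:,0,0] = [8, 8] gives a = (1, 1) (primitive direction); the mode-2 fibre T[0,:,0] = [8, -12, -12] gives b = (2, -3, -3); then c[k] = T[0,0,k] / (a[0]·b[0]) = [8, 8, 0] / 2 = (4, 4, 0).
Expanding (1, 1) ⊗ (2, -3, -3) ⊗ (4, 4, 0) reproduces all 18 entries of T, so T = (1, 1) ⊗ (2, -3, -3) ⊗ (4, 4, 0) and rank(T) ≤ 1.
Equivalently every frontal slice T[:,:,k] is c[k] times the rank-1 matrix (1, 1) ⊗ (2, -3, -3). So T has rank 1 (it is nonzero).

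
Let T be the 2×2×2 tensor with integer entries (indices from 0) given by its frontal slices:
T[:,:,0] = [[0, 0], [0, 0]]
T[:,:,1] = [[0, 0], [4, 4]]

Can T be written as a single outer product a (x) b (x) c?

Yes

The mode-1 fibre T[:,0,1] = [0, 4] gives a = (0, 1) (primitive direction); the mode-2 fibre T[1,:,1] = [4, 4] gives b = (1, 1); then c[k] = T[1,0,k] / (a[1]·b[0]) = [0, 4] / 1 = (0, 4).
Expanding (0, 1) (x) (1, 1) (x) (0, 4) reproduces all 8 entries of T, so T = (0, 1) (x) (1, 1) (x) (0, 4) and rank(T) ≤ 1.
Equivalently every frontal slice T[:,:,k] is c[k] times the rank-1 matrix (0, 1) (x) (1, 1). So T has rank 1 (it is nonzero).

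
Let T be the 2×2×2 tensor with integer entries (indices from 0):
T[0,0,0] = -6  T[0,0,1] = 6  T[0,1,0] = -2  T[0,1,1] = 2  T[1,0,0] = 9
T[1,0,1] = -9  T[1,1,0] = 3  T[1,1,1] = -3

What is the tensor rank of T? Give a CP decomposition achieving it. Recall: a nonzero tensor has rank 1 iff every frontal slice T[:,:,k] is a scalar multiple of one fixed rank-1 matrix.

Lower bound: T ≠ 0 (e.g. T[0,0,0] = -6), so rank(T) ≥ 1.
Upper bound: if T = a ⊗ b ⊗ c then every fibre of T is a multiple of the corresponding factor, so read the factors off the fibres through the nonzero entry T[0,0,0] = -6.
The mode-1 fibre T[:,0,0] = [-6, 9] gives a = (2, -3) (primitive direction); the mode-2 fibre T[0,:,0] = [-6, -2] gives b = (3, 1); then c[k] = T[0,0,k] / (a[0]·b[0]) = [-6, 6] / 6 = (-1, 1).
Expanding (2, -3) ⊗ (3, 1) ⊗ (-1, 1) reproduces all 8 entries of T, so T = (2, -3) ⊗ (3, 1) ⊗ (-1, 1) and rank(T) ≤ 1.
These bounds meet, so rank(T) = 1.
Check entry T[0,0,1] = 6: (2)·(3)·(1) = 6.

rank(T) = 1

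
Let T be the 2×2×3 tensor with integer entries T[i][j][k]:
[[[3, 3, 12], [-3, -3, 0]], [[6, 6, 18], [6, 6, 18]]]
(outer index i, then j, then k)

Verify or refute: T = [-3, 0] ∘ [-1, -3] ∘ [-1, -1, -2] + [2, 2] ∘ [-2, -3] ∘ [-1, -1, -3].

Reconstruct entry (0,0,0) from the claimed factors: Σₗ aₗ[0]bₗ[0]cₗ[0] = (-3)·(-1)·(-1) + (2)·(-2)·(-1) = 1, but T[0,0,0] = 3. The claim is false.

No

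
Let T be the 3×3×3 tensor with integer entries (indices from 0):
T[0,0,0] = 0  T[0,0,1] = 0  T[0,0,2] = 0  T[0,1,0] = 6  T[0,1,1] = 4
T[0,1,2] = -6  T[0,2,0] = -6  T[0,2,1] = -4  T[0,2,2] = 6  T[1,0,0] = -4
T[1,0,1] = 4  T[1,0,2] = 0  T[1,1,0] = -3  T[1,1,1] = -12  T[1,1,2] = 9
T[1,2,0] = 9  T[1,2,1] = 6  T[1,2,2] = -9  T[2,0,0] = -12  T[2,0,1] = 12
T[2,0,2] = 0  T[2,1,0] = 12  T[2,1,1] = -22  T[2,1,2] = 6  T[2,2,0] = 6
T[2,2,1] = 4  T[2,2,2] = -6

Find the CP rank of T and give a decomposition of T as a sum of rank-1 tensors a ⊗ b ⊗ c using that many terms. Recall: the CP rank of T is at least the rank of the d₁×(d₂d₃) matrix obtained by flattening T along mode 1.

Lower bound: in the mode-1 unfolding of T (rows indexed by i, columns by (j,k)) the 2×2 minor on rows i ∈ {0, 1}, columns (j,k) ∈ {(0,0), (1,0)} is det [[0, 6], [-4, -3]] = 24 ≠ 0, so that unfolding has rank ≥ 2 and hence rank(T) ≥ 2 (CP rank is at least every unfolding rank, though it can be larger).
Upper bound: with S_k = T[:,:,k], the two rank-1 terms a₁b₁ᵀ, a₂b₂ᵀ are the rank-1 members of the pencil x·S₀ + y·S₁.
The 2×2 minor of x·S₀ + y·S₁ on rows {0,1}, columns {0,1} is 24·x² − 8·xy − 16·y² = 8·(3·x + 2·y)(x − y), vanishing at (x:y) = (2:-3) and (1:1).
M₁ = 2·S₀ − 3·S₁ = [[0, 0, 0], [-20, 30, 0], [-60, 90, 0]] = (-10)·(0, 1, 3)(2, -3, 0)ᵀ and M₂ = S₀ + S₁ = [[0, 10, -10], [0, -15, 15], [0, -10, 10]] = 5·(2, -3, -2)(0, 1, -1)ᵀ, so take a₁ = (0, 1, 3), b₁ = (2, -3, 0), a₂ = (2, -3, -2), b₂ = (0, 1, -1).
Each slice is an integer combination of E₁ = a₁b₁ᵀ and E₂ = a₂b₂ᵀ: S₀ = −2·E₁ + 3·E₂, S₁ = 2·E₁ + 2·E₂, S₂ = −3·E₂; reading off coefficients, c₁ = (-2, 2, 0) and c₂ = (3, 2, -3).
Hence T = (0, 1, 3) ⊗ (2, -3, 0) ⊗ (-2, 2, 0) + (2, -3, -2) ⊗ (0, 1, -1) ⊗ (3, 2, -3), so rank(T) ≤ 2.
These bounds meet, so rank(T) = 2.

rank(T) = 2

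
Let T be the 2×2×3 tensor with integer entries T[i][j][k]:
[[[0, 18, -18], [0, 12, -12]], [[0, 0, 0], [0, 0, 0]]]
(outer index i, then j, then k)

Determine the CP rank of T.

Lower bound: T ≠ 0 (e.g. T[0,0,1] = 18), so rank(T) ≥ 1.
Upper bound: if T = a ⊗ b ⊗ c then every fibre of T is a multiple of the corresponding factor, so read the factors off the fibres through the nonzero entry T[0,0,1] = 18.
The mode-1 fibre T[:,0,1] = [18, 0] gives a = [1, 0] (primitive direction); the mode-2 fibre T[0,:,1] = [18, 12] gives b = [3, 2]; then c[k] = T[0,0,k] / (a[0]·b[0]) = [0, 18, -18] / 3 = [0, 6, -6].
Expanding [1, 0] ⊗ [3, 2] ⊗ [0, 6, -6] reproduces all 12 entries of T, so T = [1, 0] ⊗ [3, 2] ⊗ [0, 6, -6] and rank(T) ≤ 1.
These bounds meet, so rank(T) = 1.

1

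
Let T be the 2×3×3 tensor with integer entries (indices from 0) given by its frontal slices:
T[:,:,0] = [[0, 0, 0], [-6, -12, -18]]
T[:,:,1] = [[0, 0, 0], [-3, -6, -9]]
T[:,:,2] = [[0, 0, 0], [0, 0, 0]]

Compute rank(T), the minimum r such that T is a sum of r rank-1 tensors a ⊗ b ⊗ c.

Lower bound: T ≠ 0 (e.g. T[1,0,0] = -6), so rank(T) ≥ 1.
Upper bound: if T = a ⊗ b ⊗ c then every fibre of T is a multiple of the corresponding factor, so read the factors off the fibres through the nonzero entry T[1,0,0] = -6.
The mode-1 fibre T[:,0,0] = [0, -6] gives a = (0, 1) (primitive direction); the mode-2 fibre T[1,:,0] = [-6, -12, -18] gives b = (1, 2, 3); then c[k] = T[1,0,k] / (a[1]·b[0]) = [-6, -3, 0] / 1 = (-6, -3, 0).
Expanding (0, 1) ⊗ (1, 2, 3) ⊗ (-6, -3, 0) reproduces all 18 entries of T, so T = (0, 1) ⊗ (1, 2, 3) ⊗ (-6, -3, 0) and rank(T) ≤ 1.
These bounds meet, so rank(T) = 1.

1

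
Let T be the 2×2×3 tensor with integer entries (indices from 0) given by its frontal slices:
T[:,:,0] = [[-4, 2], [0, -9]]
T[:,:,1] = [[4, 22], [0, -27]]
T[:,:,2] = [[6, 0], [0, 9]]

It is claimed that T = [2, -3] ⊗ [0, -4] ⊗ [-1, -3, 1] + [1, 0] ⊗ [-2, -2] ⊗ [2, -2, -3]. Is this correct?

Reconstruct entry (0,1,0) from the claimed factors: Σₗ aₗ[0]bₗ[1]cₗ[0] = (2)·(-4)·(-1) + (1)·(-2)·(2) = 4, but T[0,1,0] = 2. The claim is false.

No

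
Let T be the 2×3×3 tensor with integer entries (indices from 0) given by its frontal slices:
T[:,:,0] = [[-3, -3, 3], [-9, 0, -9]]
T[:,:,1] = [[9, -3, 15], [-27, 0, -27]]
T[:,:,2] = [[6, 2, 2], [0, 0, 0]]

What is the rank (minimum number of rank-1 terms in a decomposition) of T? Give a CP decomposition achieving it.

rank(T) = 2

Lower bound: in the mode-2 unfolding of T (rows indexed by j, columns by (i,k)) the 2×2 minor on rows j ∈ {0, 1}, columns (i,k) ∈ {(0,0), (0,1)} is det [[-3, 9], [-3, -3]] = 36 ≠ 0, so that unfolding has rank ≥ 2 and hence rank(T) ≥ 2 (CP rank is at least every unfolding rank, though it can be larger).
Upper bound: with S_k = T[:,:,k], the two rank-1 terms a₁b₁ᵀ, a₂b₂ᵀ are the rank-1 members of the pencil x·S₀ + y·S₁.
The 2×2 minor of x·S₀ + y·S₁ on rows {0,1}, columns {0,1} is −27·x² − 108·xy − 81·y² = (-27)·(x + 3·y)(x + y), vanishing at (x:y) = (3:-1) and (1:-1).
M₁ = 3·S₀ − S₁ = [[-18, -6, -6], [0, 0, 0]] = (-6)·(1, 0)(3, 1, 1)ᵀ and M₂ = S₀ − S₁ = [[-12, 0, -12], [18, 0, 18]] = (-6)·(2, -3)(1, 0, 1)ᵀ, so take a₁ = (1, 0), b₁ = (3, 1, 1), a₂ = (2, -3), b₂ = (1, 0, 1).
Each slice is an integer combination of E₁ = a₁b₁ᵀ and E₂ = a₂b₂ᵀ: S₀ = −3·E₁ + 3·E₂, S₁ = −3·E₁ + 9·E₂, S₂ = 2·E₁; reading off coefficients, c₁ = (-3, -3, 2) and c₂ = (3, 9, 0).
Hence T = (1, 0) (x) (3, 1, 1) (x) (-3, -3, 2) + (2, -3) (x) (1, 0, 1) (x) (3, 9, 0), so rank(T) ≤ 2.
These bounds meet, so rank(T) = 2.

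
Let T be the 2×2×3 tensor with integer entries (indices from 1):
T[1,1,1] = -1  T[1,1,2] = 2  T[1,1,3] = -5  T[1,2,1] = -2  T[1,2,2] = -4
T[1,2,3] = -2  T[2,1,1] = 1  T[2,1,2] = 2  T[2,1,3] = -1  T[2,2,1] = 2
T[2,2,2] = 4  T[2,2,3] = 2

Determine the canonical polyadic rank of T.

3

Lower bound: the mode-3 unfolding of T (rows indexed by k, columns by (i,j) = (1,1), (1,2), (2,1), (2,2)) is [[-1, -2, 1, 2], [2, -4, 2, 4], [-5, -2, -1, 2]].
There the 3×3 minor on rows k ∈ {1, 2, 3}, columns (i,j) ∈ {(1,1), (1,2), (2,1)} is det [[-1, -2, 1], [2, -4, 2], [-5, -2, -1]] = -16 ≠ 0, so this unfolding has rank ≥ 3; CP rank is at least every unfolding rank, so rank(T) ≥ 3. (Flattening ranks never certify an upper bound on CP rank; for that we must actually write T with 3 rank-1 terms.)
Upper bound: T is a sum of 3 rank-1 terms, T = [0, 1] ⊗ [1, 0] ⊗ [0, 0, -2] + [1, -1] ⊗ [1, 2] ⊗ [-1, -2, -1] + [1, 0] ⊗ [1, 0] ⊗ [0, 4, -4] (one valid choice — decompositions are not unique — normalised so each a, b is primitive with positive first nonzero entry; check it by expanding all entries), so rank(T) ≤ 3.
These bounds meet, so rank(T) = 3.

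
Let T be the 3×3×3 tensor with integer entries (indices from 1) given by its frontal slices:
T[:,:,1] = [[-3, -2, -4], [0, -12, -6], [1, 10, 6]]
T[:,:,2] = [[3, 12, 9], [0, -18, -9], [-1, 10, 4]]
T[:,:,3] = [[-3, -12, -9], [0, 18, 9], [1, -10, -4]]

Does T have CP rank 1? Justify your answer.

The mode-3 unfolding of T (rows indexed by k, columns by (i,j) = (1,1), (1,2), (1,3), (2,1), (2,2), (2,3), (3,1), (3,2), (3,3)) is [[-3, -2, -4, 0, -12, -6, 1, 10, 6], [3, 12, 9, 0, -18, -9, -1, 10, 4], [-3, -12, -9, 0, 18, 9, 1, -10, -4]].
There the 2×2 minor on rows k ∈ {1, 2}, columns (i,j) ∈ {(1,1), (1,2)} is det [[-3, -2], [3, 12]] = -30 ≠ 0, so this unfolding has rank ≥ 2; CP rank is at least every unfolding rank, so rank(T) ≥ 2.
In particular rank(T) ≥ 2 > 1, so T is not rank-1.

No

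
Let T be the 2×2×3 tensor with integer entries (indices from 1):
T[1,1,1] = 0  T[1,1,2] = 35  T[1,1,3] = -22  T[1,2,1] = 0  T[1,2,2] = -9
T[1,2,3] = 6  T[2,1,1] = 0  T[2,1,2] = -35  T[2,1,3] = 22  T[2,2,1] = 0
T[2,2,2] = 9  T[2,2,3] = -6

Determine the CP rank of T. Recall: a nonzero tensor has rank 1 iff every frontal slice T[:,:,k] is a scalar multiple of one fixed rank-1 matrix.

Lower bound: in the mode-3 unfolding of T (rows indexed by k, columns by (i,j)) the 2×2 minor on rows k ∈ {2, 3}, columns (i,j) ∈ {(1,1), (1,2)} is det [[35, -9], [-22, 6]] = 12 ≠ 0, so that unfolding has rank ≥ 2 and hence rank(T) ≥ 2 (CP rank is at least every unfolding rank, though it can be larger).
Upper bound: T[i,:,:] = a[i]·M for every slice, with a = (1, -1) and M = [[0, 35, -22], [0, -9, 6]] (rows j, columns k).
Splitting M by its rows (j = 1, 2), M = (1, 0)(0, 35, -22)ᵀ + (0, 1)(0, -9, 6)ᵀ.
Hence T = (1, -1) ⊗ (1, 0) ⊗ (0, 35, -22) + (1, -1) ⊗ (0, 1) ⊗ (0, -9, 6), so rank(T) ≤ 2.
These bounds meet, so rank(T) = 2.

2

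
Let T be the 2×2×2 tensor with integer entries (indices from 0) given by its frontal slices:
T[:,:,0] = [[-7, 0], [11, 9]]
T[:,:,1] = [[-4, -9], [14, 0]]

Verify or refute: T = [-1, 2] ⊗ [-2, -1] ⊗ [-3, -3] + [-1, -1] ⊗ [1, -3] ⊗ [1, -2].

Reconstruct entrywise from the claimed factors. For example, T[0,0,1] = -4 and Σₗ aₗ[0]bₗ[0]cₗ[1] = (-1)·(-2)·(-3) + (-1)·(1)·(-2) = -4; checking all 8 entries, every one matches. The claim holds.

Yes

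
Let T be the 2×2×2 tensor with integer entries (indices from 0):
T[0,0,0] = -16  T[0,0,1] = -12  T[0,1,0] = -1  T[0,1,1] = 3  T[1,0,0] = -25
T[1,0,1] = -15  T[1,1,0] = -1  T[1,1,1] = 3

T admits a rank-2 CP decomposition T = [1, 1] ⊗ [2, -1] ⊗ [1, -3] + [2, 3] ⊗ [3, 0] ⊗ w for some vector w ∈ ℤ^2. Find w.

w = [-3, -1]

Subtract the known terms from T to get the rank-1 residual R = [2, 3] ⊗ [3, 0] ⊗ w, so R[i,j,k] = a[i]·b[j]·w[k]. Pick indices with nonzero a[0]·b[0] = (2)·(3) = 6. Only the fibre through (0,0,·) is needed: R[0,0,:] = T[0,0,:] − Σₗ aₗ[0]bₗ[0]cₗ = [-16, -12] − (1)·(2)·[1, -3] = [-18, -6]. Then w[k] = R[0,0,k] / 6 for each k, giving w = [-18, -6] / 6 = [-3, -1].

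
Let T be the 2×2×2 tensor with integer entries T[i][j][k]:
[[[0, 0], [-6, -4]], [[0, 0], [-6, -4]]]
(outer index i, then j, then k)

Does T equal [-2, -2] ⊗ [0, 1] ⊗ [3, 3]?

Reconstruct entry (0,1,1) from the claimed factors: Σₗ aₗ[0]bₗ[1]cₗ[1] = (-2)·(1)·(3) = -6, but T[0,1,1] = -4. The claim is false.

No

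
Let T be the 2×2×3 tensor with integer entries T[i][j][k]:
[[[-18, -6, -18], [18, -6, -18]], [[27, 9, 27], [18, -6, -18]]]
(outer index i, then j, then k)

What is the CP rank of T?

2

Lower bound: the mode-1 unfolding of T (rows indexed by i, columns by (j,k) = (0,0), (0,1), (0,2), (1,0), (1,1), (1,2)) is [[-18, -6, -18, 18, -6, -18], [27, 9, 27, 18, -6, -18]].
There the 2×2 minor on rows i ∈ {0, 1}, columns (j,k) ∈ {(0,0), (1,0)} is det [[-18, 18], [27, 18]] = -810 ≠ 0, so this unfolding has rank ≥ 2; CP rank is at least every unfolding rank, so rank(T) ≥ 2. (This is only a lower bound: in general the CP rank may exceed every unfolding rank, so we still need to exhibit 2 rank-1 terms summing to T.)
Upper bound — finding two terms. Write S_k = T[:,:,k] for the frontal slices: S₀ = [[-18, 18], [27, 18]], S₁ = [[-6, -6], [9, -6]], S₂ = [[-18, -18], [27, -18]].
If T = a₁ ⊗ b₁ ⊗ c₁ + a₂ ⊗ b₂ ⊗ c₂ then each S_k = c₁[k]·a₁b₁ᵀ + c₂[k]·a₂b₂ᵀ. S₀ and S₁ are linearly independent, so a₁b₁ᵀ and a₂b₂ᵀ must span the same plane of matrices: they are the rank-1 matrices of the form x·S₀ + y·S₁.
det(x·S₀ + y·S₁) is −810·x² + 90·y² = (-90)·(3·x − y)(3·x + y), vanishing at (x:y) = (1:3) and (1:-3).
M₁ = S₀ + 3·S₁ = [[-36, 0], [54, 0]] = (-18)·(2, -3)(1, 0)ᵀ and M₂ = S₀ − 3·S₁ = [[0, 36], [0, 36]] = 36·(1, 1)(0, 1)ᵀ, so take a₁ = (2, -3), b₁ = (1, 0), a₂ = (1, 1), b₂ = (0, 1).
Each slice is an integer combination of E₁ = a₁b₁ᵀ and E₂ = a₂b₂ᵀ: S₀ = −9·E₁ + 18·E₂, S₁ = −3·E₁ − 6·E₂, S₂ = −9·E₁ − 18·E₂; reading off coefficients, c₁ = (-9, -3, -9) and c₂ = (18, -6, -18).
Hence T = (2, -3) ⊗ (1, 0) ⊗ (-9, -3, -9) + (1, 1) ⊗ (0, 1) ⊗ (18, -6, -18), so rank(T) ≤ 2.
These bounds meet, so rank(T) = 2.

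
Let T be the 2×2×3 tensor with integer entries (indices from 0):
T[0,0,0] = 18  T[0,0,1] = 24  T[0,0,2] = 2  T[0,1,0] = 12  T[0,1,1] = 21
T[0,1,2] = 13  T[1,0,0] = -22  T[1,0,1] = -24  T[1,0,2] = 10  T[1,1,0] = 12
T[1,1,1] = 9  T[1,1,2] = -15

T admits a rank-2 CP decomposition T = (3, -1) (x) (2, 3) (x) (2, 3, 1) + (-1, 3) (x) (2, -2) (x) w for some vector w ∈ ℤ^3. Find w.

Subtract the known terms from T to get the rank-1 residual R = (-1, 3) (x) (2, -2) (x) w, so R[i,j,k] = a[i]·b[j]·w[k]. Pick indices with nonzero a[0]·b[0] = (-1)·(2) = -2. Only the fibre through (0,0,·) is needed: R[0,0,:] = T[0,0,:] − Σₗ aₗ[0]bₗ[0]cₗ = [18, 24, 2] − (3)·(2)·(2, 3, 1) = [6, 6, -4]. Then w[k] = R[0,0,k] / -2 for each k, giving w = [6, 6, -4] / -2 = (-3, -3, 2).

w = (-3, -3, 2)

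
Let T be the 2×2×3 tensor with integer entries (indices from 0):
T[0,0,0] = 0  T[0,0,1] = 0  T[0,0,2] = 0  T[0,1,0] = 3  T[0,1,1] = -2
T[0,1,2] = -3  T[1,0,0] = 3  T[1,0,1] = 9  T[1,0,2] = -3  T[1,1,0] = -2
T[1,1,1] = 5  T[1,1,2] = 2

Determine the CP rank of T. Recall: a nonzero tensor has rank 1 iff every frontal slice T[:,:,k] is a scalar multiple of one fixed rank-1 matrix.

2

Lower bound: the mode-2 unfolding of T (rows indexed by j, columns by (i,k) = (0,0), (0,1), (0,2), (1,0), (1,1), (1,2)) is [[0, 0, 0, 3, 9, -3], [3, -2, -3, -2, 5, 2]].
There the 2×2 minor on rows j ∈ {0, 1}, columns (i,k) ∈ {(0,0), (1,0)} is det [[0, 3], [3, -2]] = -9 ≠ 0, so this unfolding has rank ≥ 2; CP rank is at least every unfolding rank, so rank(T) ≥ 2. (Flattening ranks never certify an upper bound on CP rank; for that we must actually write T with 2 rank-1 terms.)
Upper bound — finding two terms. Write S_k = T[:,:,k] for the frontal slices: S₀ = [[0, 3], [3, -2]], S₁ = [[0, -2], [9, 5]], S₂ = [[0, -3], [-3, 2]].
If T = a₁ (x) b₁ (x) c₁ + a₂ (x) b₂ (x) c₂ then each S_k = c₁[k]·a₁b₁ᵀ + c₂[k]·a₂b₂ᵀ. S₀ and S₁ are linearly independent, so a₁b₁ᵀ and a₂b₂ᵀ must span the same plane of matrices: they are the rank-1 matrices of the form x·S₀ + y·S₁.
det(x·S₀ + y·S₁) is −9·x² − 21·xy + 18·y² = (-3)·(x + 3·y)(3·x − 2·y), vanishing at (x:y) = (3:-1) and (2:3).
M₁ = 3·S₀ − S₁ = [[0, 11], [0, -11]] = 11·[1, -1][0, 1]ᵀ and M₂ = 2·S₀ + 3·S₁ = [[0, 0], [33, 11]] = 11·[0, 1][3, 1]ᵀ, so take a₁ = [1, -1], b₁ = [0, 1], a₂ = [0, 1], b₂ = [3, 1].
Each slice is an integer combination of E₁ = a₁b₁ᵀ and E₂ = a₂b₂ᵀ: S₀ = 3·E₁ + E₂, S₁ = −2·E₁ + 3·E₂, S₂ = −3·E₁ − E₂; reading off coefficients, c₁ = [3, -2, -3] and c₂ = [1, 3, -1].
Hence T = [1, -1] (x) [0, 1] (x) [3, -2, -3] + [0, 1] (x) [3, 1] (x) [1, 3, -1], so rank(T) ≤ 2.
These bounds meet, so rank(T) = 2.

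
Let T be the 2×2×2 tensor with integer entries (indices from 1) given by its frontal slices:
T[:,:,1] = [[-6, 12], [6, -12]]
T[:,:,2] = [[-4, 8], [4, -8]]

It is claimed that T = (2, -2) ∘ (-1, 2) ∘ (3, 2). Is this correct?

Yes

Reconstruct entrywise from the claimed factors. For example, T[1,1,1] = -6 and Σₗ aₗ[1]bₗ[1]cₗ[1] = (2)·(-1)·(3) = -6; checking all 8 entries, every one matches. The claim holds.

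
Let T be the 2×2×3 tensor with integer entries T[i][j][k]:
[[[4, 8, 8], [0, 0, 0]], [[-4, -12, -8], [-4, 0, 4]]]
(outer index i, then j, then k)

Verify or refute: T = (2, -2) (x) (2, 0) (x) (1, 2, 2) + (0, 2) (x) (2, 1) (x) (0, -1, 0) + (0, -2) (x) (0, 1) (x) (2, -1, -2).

Reconstruct entrywise from the claimed factors. For example, T[0,1,2] = 0 and Σₗ aₗ[0]bₗ[1]cₗ[2] = (2)·(0)·(2) + (0)·(1)·(0) + (0)·(1)·(-2) = 0; checking all 12 entries, every one matches. The claim holds.

Yes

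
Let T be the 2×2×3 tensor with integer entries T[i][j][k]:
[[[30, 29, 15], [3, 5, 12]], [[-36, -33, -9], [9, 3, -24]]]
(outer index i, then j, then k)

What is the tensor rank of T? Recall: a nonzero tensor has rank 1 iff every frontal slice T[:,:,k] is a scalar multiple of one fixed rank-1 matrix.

Lower bound: the mode-1 unfolding of T (rows indexed by i, columns by (j,k) = (0,0), (0,1), (0,2), (1,0), (1,1), (1,2)) is [[30, 29, 15, 3, 5, 12], [-36, -33, -9, 9, 3, -24]].
There the 2×2 minor on rows i ∈ {0, 1}, columns (j,k) ∈ {(0,0), (0,1)} is det [[30, 29], [-36, -33]] = 54 ≠ 0, so this unfolding has rank ≥ 2; CP rank is at least every unfolding rank, so rank(T) ≥ 2. (This is only a lower bound: in general the CP rank may exceed every unfolding rank, so we still need to exhibit 2 rank-1 terms summing to T.)
Upper bound — finding two terms. Write S_k = T[:,:,k] for the frontal slices: S₀ = [[30, 3], [-36, 9]], S₁ = [[29, 5], [-33, 3]], S₂ = [[15, 12], [-9, -24]].
If T = a₁ ⊗ b₁ ⊗ c₁ + a₂ ⊗ b₂ ⊗ c₂ then each S_k = c₁[k]·a₁b₁ᵀ + c₂[k]·a₂b₂ᵀ. S₀ and S₁ are linearly independent, so a₁b₁ᵀ and a₂b₂ᵀ must span the same plane of matrices: they are the rank-1 matrices of the form x·S₀ + y·S₁.
det(x·S₀ + y·S₁) is 378·x² + 630·xy + 252·y² = 126·(3·x + 2·y)(x + y), vanishing at (x:y) = (2:-3) and (1:-1).
M₁ = 2·S₀ − 3·S₁ = [[-27, -9], [27, 9]] = (-9)·[1, -1][3, 1]ᵀ and M₂ = S₀ − S₁ = [[1, -2], [-3, 6]] = [1, -3][1, -2]ᵀ, so take a₁ = [1, -1], b₁ = [3, 1], a₂ = [1, -3], b₂ = [1, -2].
Each slice is an integer combination of E₁ = a₁b₁ᵀ and E₂ = a₂b₂ᵀ: S₀ = 9·E₁ + 3·E₂, S₁ = 9·E₁ + 2·E₂, S₂ = 6·E₁ − 3·E₂; reading off coefficients, c₁ = [9, 9, 6] and c₂ = [3, 2, -3].
Hence T = [1, -1] ⊗ [3, 1] ⊗ [9, 9, 6] + [1, -3] ⊗ [1, -2] ⊗ [3, 2, -3], so rank(T) ≤ 2.
These bounds meet, so rank(T) = 2.
Check entry T[1,1,2] = -24: (-1)·(1)·(6) + (-3)·(-2)·(-3) = -24.

2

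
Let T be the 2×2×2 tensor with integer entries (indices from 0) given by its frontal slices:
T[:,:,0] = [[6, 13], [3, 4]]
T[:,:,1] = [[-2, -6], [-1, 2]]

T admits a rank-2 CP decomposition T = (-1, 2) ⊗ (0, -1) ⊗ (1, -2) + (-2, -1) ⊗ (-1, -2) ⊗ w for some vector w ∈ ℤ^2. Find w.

w = (3, -1)

Subtract the known terms from T to get the rank-1 residual R = (-2, -1) ⊗ (-1, -2) ⊗ w, so R[i,j,k] = a[i]·b[j]·w[k]. Pick indices with nonzero a[0]·b[0] = (-2)·(-1) = 2. Only the fibre through (0,0,·) is needed: R[0,0,:] = T[0,0,:] − Σₗ aₗ[0]bₗ[0]cₗ = [6, -2] − (-1)·(0)·(1, -2) = [6, -2]. Then w[k] = R[0,0,k] / 2 for each k, giving w = [6, -2] / 2 = (3, -1).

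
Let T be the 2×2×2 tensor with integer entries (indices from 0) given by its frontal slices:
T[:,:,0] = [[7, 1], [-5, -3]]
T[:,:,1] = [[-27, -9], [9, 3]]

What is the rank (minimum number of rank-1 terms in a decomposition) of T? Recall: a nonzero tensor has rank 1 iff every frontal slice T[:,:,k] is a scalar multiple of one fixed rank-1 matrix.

Lower bound: the mode-2 unfolding of T (rows indexed by j, columns by (i,k) = (0,0), (0,1), (1,0), (1,1)) is [[7, -27, -5, 9], [1, -9, -3, 3]].
There the 2×2 minor on rows j ∈ {0, 1}, columns (i,k) ∈ {(0,0), (0,1)} is det [[7, -27], [1, -9]] = -36 ≠ 0, so this unfolding has rank ≥ 2; CP rank is at least every unfolding rank, so rank(T) ≥ 2. (Unfolding ranks only ever bound the CP rank from below — rank(T) can be strictly larger than all of them — so the matching upper bound has to come from an explicit 2-term decomposition.)
Upper bound — finding two terms. Write S_k = T[:,:,k] for the frontal slices: S₀ = [[7, 1], [-5, -3]], S₁ = [[-27, -9], [9, 3]].
If T = a₁ ⊗ b₁ ⊗ c₁ + a₂ ⊗ b₂ ⊗ c₂ then each S_k = c₁[k]·a₁b₁ᵀ + c₂[k]·a₂b₂ᵀ. S₀ and S₁ are linearly independent, so a₁b₁ᵀ and a₂b₂ᵀ must span the same plane of matrices: they are the rank-1 matrices of the form x·S₀ + y·S₁.
det(x·S₀ + y·S₁) is −16·x² + 48·xy = (-16)·(x − 3·y)(x), vanishing at (x:y) = (3:1) and (0:1).
M₁ = 3·S₀ + S₁ = [[-6, -6], [-6, -6]] = (-6)·[1, 1][1, 1]ᵀ and M₂ = S₁ = [[-27, -9], [9, 3]] = (-3)·[3, -1][3, 1]ᵀ, so take a₁ = [1, 1], b₁ = [1, 1], a₂ = [3, -1], b₂ = [3, 1].
Each slice is an integer combination of E₁ = a₁b₁ᵀ and E₂ = a₂b₂ᵀ: S₀ = −2·E₁ + E₂, S₁ = −3·E₂; reading off coefficients, c₁ = [-2, 0] and c₂ = [1, -3].
Hence T = [1, 1] ⊗ [1, 1] ⊗ [-2, 0] + [3, -1] ⊗ [3, 1] ⊗ [1, -3], so rank(T) ≤ 2.
These bounds meet, so rank(T) = 2.

2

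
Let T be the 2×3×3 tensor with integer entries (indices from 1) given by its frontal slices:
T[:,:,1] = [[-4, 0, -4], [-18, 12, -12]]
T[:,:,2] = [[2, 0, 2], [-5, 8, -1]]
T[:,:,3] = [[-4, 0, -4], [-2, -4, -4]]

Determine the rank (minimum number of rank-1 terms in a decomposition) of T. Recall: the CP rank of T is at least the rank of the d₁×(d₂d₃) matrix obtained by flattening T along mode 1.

Lower bound: the mode-3 unfolding of T (rows indexed by k, columns by (i,j) = (1,1), (1,2), (1,3), (2,1), (2,2), (2,3)) is [[-4, 0, -4, -18, 12, -12], [2, 0, 2, -5, 8, -1], [-4, 0, -4, -2, -4, -4]].
There the 2×2 minor on rows k ∈ {1, 2}, columns (i,j) ∈ {(1,1), (2,1)} is det [[-4, -18], [2, -5]] = 56 ≠ 0, so this unfolding has rank ≥ 2; CP rank is at least every unfolding rank, so rank(T) ≥ 2. (This is only a lower bound: in general the CP rank may exceed every unfolding rank, so we still need to exhibit 2 rank-1 terms summing to T.)
Upper bound — finding two terms. Write S_k = T[:,:,k] for the frontal slices: S₁ = [[-4, 0, -4], [-18, 12, -12]], S₂ = [[2, 0, 2], [-5, 8, -1]], S₃ = [[-4, 0, -4], [-2, -4, -4]].
If T = a₁ ⊗ b₁ ⊗ c₁ + a₂ ⊗ b₂ ⊗ c₂ then each S_k = c₁[k]·a₁b₁ᵀ + c₂[k]·a₂b₂ᵀ. S₁ and S₂ are linearly independent, so a₁b₁ᵀ and a₂b₂ᵀ must span the same plane of matrices: they are the rank-1 matrices of the form x·S₁ + y·S₂.
The 2×2 minor of x·S₁ + y·S₂ on rows {1,2}, columns {1,2} is −48·x² − 8·xy + 16·y² = (-8)·(3·x + 2·y)(2·x − y), vanishing at (x:y) = (2:-3) and (1:2).
M₁ = 2·S₁ − 3·S₂ = [[-14, 0, -14], [-21, 0, -21]] = (-7)·(2, 3)(1, 0, 1)ᵀ and M₂ = S₁ + 2·S₂ = [[0, 0, 0], [-28, 28, -14]] = (-14)·(0, 1)(2, -2, 1)ᵀ, so take a₁ = (2, 3), b₁ = (1, 0, 1), a₂ = (0, 1), b₂ = (2, -2, 1).
Each slice is an integer combination of E₁ = a₁b₁ᵀ and E₂ = a₂b₂ᵀ: S₁ = −2·E₁ − 6·E₂, S₂ = E₁ − 4·E₂, S₃ = −2·E₁ + 2·E₂; reading off coefficients, c₁ = (-2, 1, -2) and c₂ = (-6, -4, 2).
Hence T = (2, 3) ⊗ (1, 0, 1) ⊗ (-2, 1, -2) + (0, 1) ⊗ (2, -2, 1) ⊗ (-6, -4, 2), so rank(T) ≤ 2.
These bounds meet, so rank(T) = 2.
Check entry T[1,1,1] = -4: (2)·(1)·(-2) + (0)·(2)·(-6) = -4.

2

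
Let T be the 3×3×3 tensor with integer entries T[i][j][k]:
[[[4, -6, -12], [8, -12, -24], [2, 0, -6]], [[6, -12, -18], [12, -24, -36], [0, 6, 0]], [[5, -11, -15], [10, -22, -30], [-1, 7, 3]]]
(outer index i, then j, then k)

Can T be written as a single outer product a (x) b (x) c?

The mode-2 unfolding of T (rows indexed by j, columns by (i,k) = (0,0), (0,1), (0,2), (1,0), (1,1), (1,2), (2,0), (2,1), (2,2)) is [[4, -6, -12, 6, -12, -18, 5, -11, -15], [8, -12, -24, 12, -24, -36, 10, -22, -30], [2, 0, -6, 0, 6, 0, -1, 7, 3]].
There the 2×2 minor on rows j ∈ {0, 2}, columns (i,k) ∈ {(0,0), (0,1)} is det [[4, -6], [2, 0]] = 12 ≠ 0, so this unfolding has rank ≥ 2; CP rank is at least every unfolding rank, so rank(T) ≥ 2.
In particular rank(T) ≥ 2 > 1, so T is not rank-1.

No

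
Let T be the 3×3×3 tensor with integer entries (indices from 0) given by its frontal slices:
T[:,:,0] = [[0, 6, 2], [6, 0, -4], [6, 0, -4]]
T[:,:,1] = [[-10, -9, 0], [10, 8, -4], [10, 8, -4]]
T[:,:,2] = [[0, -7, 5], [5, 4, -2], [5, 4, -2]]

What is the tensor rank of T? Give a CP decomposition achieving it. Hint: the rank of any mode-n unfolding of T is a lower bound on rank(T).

rank(T) = 3

Lower bound: the mode-2 unfolding of T (rows indexed by j, columns by (i,k) = (0,0), (0,1), (0,2), (1,0), (1,1), (1,2), (2,0), (2,1), (2,2)) is [[0, -10, 0, 6, 10, 5, 6, 10, 5], [6, -9, -7, 0, 8, 4, 0, 8, 4], [2, 0, 5, -4, -4, -2, -4, -4, -2]].
There the 3×3 minor on rows j ∈ {0, 1, 2}, columns (i,k) ∈ {(0,0), (0,1), (0,2)} is det [[0, -10, 0], [6, -9, -7], [2, 0, 5]] = 440 ≠ 0, so this unfolding has rank ≥ 3; CP rank is at least every unfolding rank, so rank(T) ≥ 3. (Flattening ranks never certify an upper bound on CP rank; for that we must actually write T with 3 rank-1 terms.)
Upper bound: T is a sum of 3 rank-1 terms, T = [1, -2, -2] ∘ [2, 1, -1] ∘ [-2, -2, -1] + [1, 0, 0] ∘ [2, -1, 2] ∘ [0, -1, 2] + [2, -1, -1] ∘ [1, 2, 0] ∘ [2, -2, -1] (one valid choice — decompositions are not unique — normalised so each a, b is primitive with positive first nonzero entry; check it by expanding all entries), so rank(T) ≤ 3.
These bounds meet, so rank(T) = 3.
Check entry T[0,0,2] = 0: (1)·(2)·(-1) + (1)·(2)·(2) + (2)·(1)·(-1) = 0.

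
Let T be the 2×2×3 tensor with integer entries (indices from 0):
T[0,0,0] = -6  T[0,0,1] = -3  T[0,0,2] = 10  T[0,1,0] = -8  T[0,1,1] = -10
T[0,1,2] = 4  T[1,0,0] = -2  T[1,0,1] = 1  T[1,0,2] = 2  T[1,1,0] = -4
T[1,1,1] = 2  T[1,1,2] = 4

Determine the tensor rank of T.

Lower bound: the mode-3 unfolding of T (rows indexed by k, columns by (i,j) = (0,0), (0,1), (1,0), (1,1)) is [[-6, -8, -2, -4], [-3, -10, 1, 2], [10, 4, 2, 4]].
There the 3×3 minor on rows k ∈ {0, 1, 2}, columns (i,j) ∈ {(0,0), (0,1), (1,0)} is det [[-6, -8, -2], [-3, -10, 1], [10, 4, 2]] = -160 ≠ 0, so this unfolding has rank ≥ 3; CP rank is at least every unfolding rank, so rank(T) ≥ 3. (Unfolding ranks only ever bound the CP rank from below — rank(T) can be strictly larger than all of them — so the matching upper bound has to come from an explicit 3-term decomposition.)
Upper bound: T is a sum of 3 rank-1 terms, T = [1, 0] ⊗ [1, -1] ⊗ [0, 4, 4] + [1, 0] ⊗ [1, 1] ⊗ [-4, -8, 4] + [1, 1] ⊗ [1, 2] ⊗ [-2, 1, 2] (one valid choice — decompositions are not unique — normalised so each a, b is primitive with positive first nonzero entry; check it by expanding all entries), so rank(T) ≤ 3.
These bounds meet, so rank(T) = 3.

3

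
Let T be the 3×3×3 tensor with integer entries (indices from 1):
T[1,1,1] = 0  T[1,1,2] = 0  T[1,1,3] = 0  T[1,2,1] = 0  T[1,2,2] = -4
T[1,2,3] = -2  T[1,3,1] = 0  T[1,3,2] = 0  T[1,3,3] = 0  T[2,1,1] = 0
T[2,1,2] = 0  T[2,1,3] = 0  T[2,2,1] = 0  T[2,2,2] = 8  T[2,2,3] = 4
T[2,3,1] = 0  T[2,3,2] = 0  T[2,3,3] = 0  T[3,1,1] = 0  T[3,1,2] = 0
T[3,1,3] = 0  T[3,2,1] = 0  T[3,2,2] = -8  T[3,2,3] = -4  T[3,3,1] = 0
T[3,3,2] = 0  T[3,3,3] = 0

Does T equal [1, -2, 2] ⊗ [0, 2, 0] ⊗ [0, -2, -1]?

Reconstruct entrywise from the claimed factors. For example, T[1,3,1] = 0 and Σₗ aₗ[1]bₗ[3]cₗ[1] = (1)·(0)·(0) = 0; checking all 27 entries, every one matches. The claim holds.

Yes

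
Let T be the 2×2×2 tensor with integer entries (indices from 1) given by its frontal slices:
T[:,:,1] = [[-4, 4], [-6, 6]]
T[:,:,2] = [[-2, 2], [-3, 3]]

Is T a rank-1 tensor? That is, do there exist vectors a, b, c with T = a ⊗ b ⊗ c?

The mode-1 fibre T[:,1,1] = [-4, -6] gives a = (2, 3) (primitive direction); the mode-2 fibre T[1,:,1] = [-4, 4] gives b = (1, -1); then c[k] = T[1,1,k] / (a[1]·b[1]) = [-4, -2] / 2 = (-2, -1).
Expanding (2, 3) ⊗ (1, -1) ⊗ (-2, -1) reproduces all 8 entries of T, so T = (2, 3) ⊗ (1, -1) ⊗ (-2, -1) and rank(T) ≤ 1.
Equivalently every frontal slice T[:,:,k] is c[k] times the rank-1 matrix (2, 3) ⊗ (1, -1). So T has rank 1 (it is nonzero).

Yes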